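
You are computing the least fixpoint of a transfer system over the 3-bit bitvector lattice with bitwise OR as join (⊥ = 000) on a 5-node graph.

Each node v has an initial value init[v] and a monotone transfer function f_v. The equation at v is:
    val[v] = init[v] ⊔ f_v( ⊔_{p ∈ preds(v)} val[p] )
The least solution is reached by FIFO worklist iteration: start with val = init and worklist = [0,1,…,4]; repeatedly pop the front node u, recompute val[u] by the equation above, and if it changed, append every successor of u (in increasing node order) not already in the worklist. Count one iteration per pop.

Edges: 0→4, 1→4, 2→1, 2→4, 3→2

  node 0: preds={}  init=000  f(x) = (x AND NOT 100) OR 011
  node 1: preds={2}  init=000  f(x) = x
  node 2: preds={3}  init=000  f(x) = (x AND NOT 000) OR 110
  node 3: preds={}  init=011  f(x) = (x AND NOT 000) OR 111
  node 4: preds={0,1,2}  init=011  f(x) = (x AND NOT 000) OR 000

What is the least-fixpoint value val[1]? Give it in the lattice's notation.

111

Worklist (8 pops):
  #1 pop 0: in=000 → 011 (was 000); enqueue []
  #2 pop 1: in=000 → 000 (no change)
  #3 pop 2: in=011 → 111 (was 000); enqueue [1]
  #4 pop 3: in=000 → 111 (was 011); enqueue [2]
  #5 pop 4: in=111 → 111 (was 011); enqueue []
  #6 pop 1: in=111 → 111 (was 000); enqueue [4]
  #7 pop 2: in=111 → 111 (no change)
  #8 pop 4: in=111 → 111 (no change)

Fixpoint:
  val[0] = 011
  val[1] = 111
  val[2] = 111
  val[3] = 111
  val[4] = 111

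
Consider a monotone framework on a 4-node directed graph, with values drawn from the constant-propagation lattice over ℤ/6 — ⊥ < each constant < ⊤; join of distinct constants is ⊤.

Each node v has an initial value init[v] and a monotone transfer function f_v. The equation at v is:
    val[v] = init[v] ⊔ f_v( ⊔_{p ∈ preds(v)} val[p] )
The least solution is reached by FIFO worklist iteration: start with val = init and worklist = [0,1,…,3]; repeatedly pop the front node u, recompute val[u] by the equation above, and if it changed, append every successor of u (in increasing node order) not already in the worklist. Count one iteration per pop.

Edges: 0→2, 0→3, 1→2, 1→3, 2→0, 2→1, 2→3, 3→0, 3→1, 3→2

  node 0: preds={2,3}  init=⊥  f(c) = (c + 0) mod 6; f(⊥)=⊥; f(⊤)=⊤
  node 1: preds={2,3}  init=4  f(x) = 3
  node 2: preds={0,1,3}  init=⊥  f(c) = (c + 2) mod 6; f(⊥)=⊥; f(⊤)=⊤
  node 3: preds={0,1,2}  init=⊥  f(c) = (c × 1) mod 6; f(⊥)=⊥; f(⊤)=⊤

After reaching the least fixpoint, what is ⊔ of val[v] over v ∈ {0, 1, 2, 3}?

⊤

Worklist (8 pops):
  #1 pop 0: in=⊥ → ⊥ (no change)
  #2 pop 1: in=⊥ → ⊤ (was 4); enqueue []
  #3 pop 2: in=⊤ → ⊤ (was ⊥); enqueue [0,1]
  #4 pop 3: in=⊤ → ⊤ (was ⊥); enqueue [2]
  #5 pop 0: in=⊤ → ⊤ (was ⊥); enqueue [3]
  #6 pop 1: in=⊤ → ⊤ (no change)
  #7 pop 2: in=⊤ → ⊤ (no change)
  #8 pop 3: in=⊤ → ⊤ (no change)

Fixpoint:
  val[0] = ⊤
  val[1] = ⊤
  val[2] = ⊤
  val[3] = ⊤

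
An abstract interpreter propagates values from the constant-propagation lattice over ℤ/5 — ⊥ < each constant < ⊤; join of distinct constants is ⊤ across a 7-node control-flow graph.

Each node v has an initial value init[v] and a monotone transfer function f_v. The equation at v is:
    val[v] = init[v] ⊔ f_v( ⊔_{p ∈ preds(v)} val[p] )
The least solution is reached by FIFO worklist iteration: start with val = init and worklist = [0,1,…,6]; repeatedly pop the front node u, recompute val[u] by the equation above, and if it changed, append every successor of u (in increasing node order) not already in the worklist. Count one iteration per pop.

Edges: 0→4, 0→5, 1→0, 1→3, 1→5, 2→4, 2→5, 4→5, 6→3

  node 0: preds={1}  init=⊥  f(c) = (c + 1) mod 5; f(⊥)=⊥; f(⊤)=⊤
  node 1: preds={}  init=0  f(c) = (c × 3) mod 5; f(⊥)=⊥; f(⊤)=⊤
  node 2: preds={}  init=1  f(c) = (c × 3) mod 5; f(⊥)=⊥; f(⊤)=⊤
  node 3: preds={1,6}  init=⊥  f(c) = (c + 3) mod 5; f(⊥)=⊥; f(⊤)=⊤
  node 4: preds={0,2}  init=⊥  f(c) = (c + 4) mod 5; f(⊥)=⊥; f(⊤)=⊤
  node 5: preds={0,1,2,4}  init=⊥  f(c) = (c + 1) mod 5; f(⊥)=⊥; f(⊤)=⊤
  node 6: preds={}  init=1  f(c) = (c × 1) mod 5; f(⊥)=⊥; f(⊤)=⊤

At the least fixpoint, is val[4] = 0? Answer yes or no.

yes

Trace (7 dequeues):
  [1] u=0 | in 0 | out 1 | prev ⊥ | push {}
  [2] u=1 | in ⊥ | out 0 | ==
  [3] u=2 | in ⊥ | out 1 | ==
  [4] u=3 | in ⊤ | out ⊤ | prev ⊥ | push {}
  [5] u=4 | in 1 | out 0 | prev ⊥ | push {}
  [6] u=5 | in ⊤ | out ⊤ | prev ⊥ | push {}
  [7] u=6 | in ⊥ | out 1 | ==

Converged values:
  [0] 1
  [1] 0
  [2] 1
  [3] ⊤
  [4] 0
  [5] ⊤
  [6] 1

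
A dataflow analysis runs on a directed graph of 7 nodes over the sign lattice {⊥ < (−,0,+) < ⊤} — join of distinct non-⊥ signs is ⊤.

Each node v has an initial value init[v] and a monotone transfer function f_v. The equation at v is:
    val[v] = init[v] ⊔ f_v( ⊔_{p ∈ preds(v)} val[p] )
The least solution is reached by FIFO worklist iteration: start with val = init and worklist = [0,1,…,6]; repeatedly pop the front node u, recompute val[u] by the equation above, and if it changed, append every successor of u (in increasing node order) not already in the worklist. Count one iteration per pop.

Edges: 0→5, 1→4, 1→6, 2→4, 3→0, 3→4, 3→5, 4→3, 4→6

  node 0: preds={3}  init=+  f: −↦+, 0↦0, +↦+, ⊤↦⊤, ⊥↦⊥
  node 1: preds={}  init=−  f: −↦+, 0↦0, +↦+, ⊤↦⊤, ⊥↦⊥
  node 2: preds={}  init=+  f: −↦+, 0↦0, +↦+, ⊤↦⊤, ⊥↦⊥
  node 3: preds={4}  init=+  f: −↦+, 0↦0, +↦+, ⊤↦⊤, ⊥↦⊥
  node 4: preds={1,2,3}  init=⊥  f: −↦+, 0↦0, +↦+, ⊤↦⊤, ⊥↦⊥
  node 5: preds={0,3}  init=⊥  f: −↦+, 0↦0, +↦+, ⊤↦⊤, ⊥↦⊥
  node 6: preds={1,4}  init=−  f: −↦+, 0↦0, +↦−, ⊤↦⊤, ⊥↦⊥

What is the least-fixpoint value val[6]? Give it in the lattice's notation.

⊤

Trace (11 dequeues):
  [1] u=0 | in + | out + | ==
  [2] u=1 | in ⊥ | out − | ==
  [3] u=2 | in ⊥ | out + | ==
  [4] u=3 | in ⊥ | out + | ==
  [5] u=4 | in ⊤ | out ⊤ | prev ⊥ | push {3}
  [6] u=5 | in + | out + | prev ⊥ | push {}
  [7] u=6 | in ⊤ | out ⊤ | prev − | push {}
  [8] u=3 | in ⊤ | out ⊤ | prev + | push {0,4,5}
  [9] u=0 | in ⊤ | out ⊤ | prev + | push {}
  [10] u=4 | in ⊤ | out ⊤ | ==
  [11] u=5 | in ⊤ | out ⊤ | prev + | push {}

Converged values:
  [0] ⊤
  [1] −
  [2] +
  [3] ⊤
  [4] ⊤
  [5] ⊤
  [6] ⊤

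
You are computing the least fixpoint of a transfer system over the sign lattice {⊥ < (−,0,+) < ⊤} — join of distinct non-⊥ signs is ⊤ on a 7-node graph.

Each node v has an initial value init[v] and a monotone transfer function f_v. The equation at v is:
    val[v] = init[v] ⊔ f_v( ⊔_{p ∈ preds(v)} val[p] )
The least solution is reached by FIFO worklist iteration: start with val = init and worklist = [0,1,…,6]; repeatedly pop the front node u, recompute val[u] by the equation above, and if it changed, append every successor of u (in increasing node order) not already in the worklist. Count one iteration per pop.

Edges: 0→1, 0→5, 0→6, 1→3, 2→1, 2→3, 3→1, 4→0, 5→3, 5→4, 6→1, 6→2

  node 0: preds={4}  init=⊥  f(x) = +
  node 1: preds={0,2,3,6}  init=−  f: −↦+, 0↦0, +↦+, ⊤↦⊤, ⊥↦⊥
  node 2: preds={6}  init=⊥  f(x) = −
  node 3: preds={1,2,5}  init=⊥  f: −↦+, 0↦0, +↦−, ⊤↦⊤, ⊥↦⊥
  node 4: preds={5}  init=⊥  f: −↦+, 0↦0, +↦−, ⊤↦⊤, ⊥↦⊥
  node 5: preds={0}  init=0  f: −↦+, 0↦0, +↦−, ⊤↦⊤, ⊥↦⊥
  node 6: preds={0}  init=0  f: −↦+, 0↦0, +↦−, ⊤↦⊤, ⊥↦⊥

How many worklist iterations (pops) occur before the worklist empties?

13

Trace (13 dequeues):
  [1] u=0 | in ⊥ | out + | prev ⊥ | push {}
  [2] u=1 | in ⊤ | out ⊤ | prev − | push {}
  [3] u=2 | in 0 | out − | prev ⊥ | push {1}
  [4] u=3 | in ⊤ | out ⊤ | prev ⊥ | push {}
  [5] u=4 | in 0 | out 0 | prev ⊥ | push {0}
  [6] u=5 | in + | out ⊤ | prev 0 | push {3,4}
  [7] u=6 | in + | out ⊤ | prev 0 | push {2}
  [8] u=1 | in ⊤ | out ⊤ | ==
  [9] u=0 | in 0 | out + | ==
  [10] u=3 | in ⊤ | out ⊤ | ==
  [11] u=4 | in ⊤ | out ⊤ | prev 0 | push {0}
  [12] u=2 | in ⊤ | out − | ==
  [13] u=0 | in ⊤ | out + | ==

Converged values:
  [0] +
  [1] ⊤
  [2] −
  [3] ⊤
  [4] ⊤
  [5] ⊤
  [6] ⊤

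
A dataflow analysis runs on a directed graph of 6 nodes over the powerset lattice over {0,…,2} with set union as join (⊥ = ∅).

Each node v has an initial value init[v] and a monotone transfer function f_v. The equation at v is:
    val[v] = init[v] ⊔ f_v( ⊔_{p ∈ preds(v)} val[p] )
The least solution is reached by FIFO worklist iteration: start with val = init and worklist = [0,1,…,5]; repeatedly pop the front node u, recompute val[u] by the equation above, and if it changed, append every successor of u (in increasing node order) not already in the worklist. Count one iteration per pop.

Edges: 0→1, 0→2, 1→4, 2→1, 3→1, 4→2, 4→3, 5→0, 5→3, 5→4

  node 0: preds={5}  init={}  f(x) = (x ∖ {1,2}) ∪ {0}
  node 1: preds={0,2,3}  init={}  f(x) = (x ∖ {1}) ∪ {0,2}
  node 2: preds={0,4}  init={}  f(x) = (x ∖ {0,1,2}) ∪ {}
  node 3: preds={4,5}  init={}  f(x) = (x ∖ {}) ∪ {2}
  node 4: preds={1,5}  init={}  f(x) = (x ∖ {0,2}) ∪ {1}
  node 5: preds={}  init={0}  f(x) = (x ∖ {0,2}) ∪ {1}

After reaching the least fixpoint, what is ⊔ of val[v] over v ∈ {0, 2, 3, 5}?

{0,1,2}

Iteration log — 12 steps:
  step 1. node 0  ⊔preds={0}  new={0}  old={}  +wl: 
  step 2. node 1  ⊔preds={0}  new={0,2}  old={}  +wl: 
  step 3. node 2  ⊔preds={0}  new={}  stable
  step 4. node 3  ⊔preds={0}  new={0,2}  old={}  +wl: 1
  step 5. node 4  ⊔preds={0,2}  new={1}  old={}  +wl: 2,3
  step 6. node 5  ⊔preds={}  new={0,1}  old={0}  +wl: 0,4
  step 7. node 1  ⊔preds={0,2}  new={0,2}  stable
  step 8. node 2  ⊔preds={0,1}  new={}  stable
  step 9. node 3  ⊔preds={0,1}  new={0,1,2}  old={0,2}  +wl: 1
  step 10. node 0  ⊔preds={0,1}  new={0}  stable
  step 11. node 4  ⊔preds={0,1,2}  new={1}  stable
  step 12. node 1  ⊔preds={0,1,2}  new={0,2}  stable

Least fixpoint reached:
  node 0: {0}
  node 1: {0,2}
  node 2: {}
  node 3: {0,1,2}
  node 4: {1}
  node 5: {0,1}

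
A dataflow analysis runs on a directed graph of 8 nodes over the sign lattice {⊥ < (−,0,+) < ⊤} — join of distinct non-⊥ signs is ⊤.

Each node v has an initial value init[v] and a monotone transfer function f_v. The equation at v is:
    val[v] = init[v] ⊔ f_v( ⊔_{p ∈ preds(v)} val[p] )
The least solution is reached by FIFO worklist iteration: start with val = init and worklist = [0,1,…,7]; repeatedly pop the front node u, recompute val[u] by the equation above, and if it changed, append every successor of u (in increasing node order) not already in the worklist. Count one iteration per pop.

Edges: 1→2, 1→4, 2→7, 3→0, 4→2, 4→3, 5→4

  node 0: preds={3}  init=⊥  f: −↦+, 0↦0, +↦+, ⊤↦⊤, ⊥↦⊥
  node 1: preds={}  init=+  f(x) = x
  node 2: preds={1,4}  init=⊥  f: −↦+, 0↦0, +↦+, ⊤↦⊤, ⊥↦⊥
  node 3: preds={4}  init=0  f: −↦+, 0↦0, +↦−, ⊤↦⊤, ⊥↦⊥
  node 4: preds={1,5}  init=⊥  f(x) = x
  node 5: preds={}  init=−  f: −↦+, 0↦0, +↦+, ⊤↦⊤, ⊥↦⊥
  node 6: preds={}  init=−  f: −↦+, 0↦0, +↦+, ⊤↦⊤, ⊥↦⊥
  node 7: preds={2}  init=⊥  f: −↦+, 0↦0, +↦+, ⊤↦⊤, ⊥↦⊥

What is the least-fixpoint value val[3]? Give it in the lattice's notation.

Trace (12 dequeues):
  [1] u=0 | in 0 | out 0 | prev ⊥ | push {}
  [2] u=1 | in ⊥ | out + | ==
  [3] u=2 | in + | out + | prev ⊥ | push {}
  [4] u=3 | in ⊥ | out 0 | ==
  [5] u=4 | in ⊤ | out ⊤ | prev ⊥ | push {2,3}
  [6] u=5 | in ⊥ | out − | ==
  [7] u=6 | in ⊥ | out − | ==
  [8] u=7 | in + | out + | prev ⊥ | push {}
  [9] u=2 | in ⊤ | out ⊤ | prev + | push {7}
  [10] u=3 | in ⊤ | out ⊤ | prev 0 | push {0}
  [11] u=7 | in ⊤ | out ⊤ | prev + | push {}
  [12] u=0 | in ⊤ | out ⊤ | prev 0 | push {}

Converged values:
  [0] ⊤
  [1] +
  [2] ⊤
  [3] ⊤
  [4] ⊤
  [5] −
  [6] −
  [7] ⊤

⊤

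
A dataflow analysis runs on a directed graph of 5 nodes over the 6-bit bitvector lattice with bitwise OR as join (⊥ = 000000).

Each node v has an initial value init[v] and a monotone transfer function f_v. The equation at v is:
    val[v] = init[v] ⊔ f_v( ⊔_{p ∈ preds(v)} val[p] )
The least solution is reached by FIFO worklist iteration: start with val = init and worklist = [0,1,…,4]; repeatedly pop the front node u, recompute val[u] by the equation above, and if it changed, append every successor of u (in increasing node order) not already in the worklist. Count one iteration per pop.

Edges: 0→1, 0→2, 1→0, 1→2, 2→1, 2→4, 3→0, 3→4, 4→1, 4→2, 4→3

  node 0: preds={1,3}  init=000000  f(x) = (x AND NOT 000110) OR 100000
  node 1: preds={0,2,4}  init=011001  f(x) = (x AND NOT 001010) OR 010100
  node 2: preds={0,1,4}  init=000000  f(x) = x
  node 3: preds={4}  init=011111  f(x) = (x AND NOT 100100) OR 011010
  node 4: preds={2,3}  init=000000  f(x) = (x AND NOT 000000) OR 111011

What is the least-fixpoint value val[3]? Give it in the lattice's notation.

Trace (11 dequeues):
  [1] u=0 | in 011111 | out 111001 | prev 000000 | push {}
  [2] u=1 | in 111001 | out 111101 | prev 011001 | push {0}
  [3] u=2 | in 111101 | out 111101 | prev 000000 | push {1}
  [4] u=3 | in 000000 | out 011111 | ==
  [5] u=4 | in 111111 | out 111111 | prev 000000 | push {2,3}
  [6] u=0 | in 111111 | out 111001 | ==
  [7] u=1 | in 111111 | out 111101 | ==
  [8] u=2 | in 111111 | out 111111 | prev 111101 | push {1,4}
  [9] u=3 | in 111111 | out 011111 | ==
  [10] u=1 | in 111111 | out 111101 | ==
  [11] u=4 | in 111111 | out 111111 | ==

Converged values:
  [0] 111001
  [1] 111101
  [2] 111111
  [3] 011111
  [4] 111111

011111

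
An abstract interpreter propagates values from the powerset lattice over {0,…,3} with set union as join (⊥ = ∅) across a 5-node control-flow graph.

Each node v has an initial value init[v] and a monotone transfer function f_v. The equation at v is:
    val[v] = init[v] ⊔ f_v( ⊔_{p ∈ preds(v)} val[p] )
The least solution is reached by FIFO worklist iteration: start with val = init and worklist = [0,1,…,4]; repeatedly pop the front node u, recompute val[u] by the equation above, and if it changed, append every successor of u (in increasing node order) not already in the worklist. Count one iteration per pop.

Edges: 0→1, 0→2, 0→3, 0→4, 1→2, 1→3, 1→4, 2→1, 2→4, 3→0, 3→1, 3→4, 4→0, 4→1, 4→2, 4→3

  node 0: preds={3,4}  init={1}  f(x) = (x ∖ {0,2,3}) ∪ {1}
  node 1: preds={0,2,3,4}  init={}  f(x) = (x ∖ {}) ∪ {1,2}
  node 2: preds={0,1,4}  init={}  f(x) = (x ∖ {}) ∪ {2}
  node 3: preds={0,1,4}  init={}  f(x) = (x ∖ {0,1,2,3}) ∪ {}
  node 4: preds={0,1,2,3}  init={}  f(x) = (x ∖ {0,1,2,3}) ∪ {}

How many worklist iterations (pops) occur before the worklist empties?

6

Worklist (6 pops):
  #1 pop 0: in={} → {1} (no change)
  #2 pop 1: in={1} → {1,2} (was {}); enqueue []
  #3 pop 2: in={1,2} → {1,2} (was {}); enqueue [1]
  #4 pop 3: in={1,2} → {} (no change)
  #5 pop 4: in={1,2} → {} (no change)
  #6 pop 1: in={1,2} → {1,2} (no change)

Fixpoint:
  val[0] = {1}
  val[1] = {1,2}
  val[2] = {1,2}
  val[3] = {}
  val[4] = {}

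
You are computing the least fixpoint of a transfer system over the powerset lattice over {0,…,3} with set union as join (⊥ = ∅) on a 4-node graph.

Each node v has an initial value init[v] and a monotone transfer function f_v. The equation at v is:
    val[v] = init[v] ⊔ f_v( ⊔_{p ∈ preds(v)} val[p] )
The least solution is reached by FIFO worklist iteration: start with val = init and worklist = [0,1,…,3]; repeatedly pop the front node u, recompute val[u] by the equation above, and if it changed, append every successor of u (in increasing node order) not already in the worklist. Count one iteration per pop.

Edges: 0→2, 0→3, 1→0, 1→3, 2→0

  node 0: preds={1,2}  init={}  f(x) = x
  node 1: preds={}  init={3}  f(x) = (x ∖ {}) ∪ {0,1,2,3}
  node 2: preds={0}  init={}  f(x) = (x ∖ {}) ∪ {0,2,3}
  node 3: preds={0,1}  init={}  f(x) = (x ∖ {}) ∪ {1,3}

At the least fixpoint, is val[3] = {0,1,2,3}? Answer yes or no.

Trace (8 dequeues):
  [1] u=0 | in {3} | out {3} | prev {} | push {}
  [2] u=1 | in {} | out {0,1,2,3} | prev {3} | push {0}
  [3] u=2 | in {3} | out {0,2,3} | prev {} | push {}
  [4] u=3 | in {0,1,2,3} | out {0,1,2,3} | prev {} | push {}
  [5] u=0 | in {0,1,2,3} | out {0,1,2,3} | prev {3} | push {2,3}
  [6] u=2 | in {0,1,2,3} | out {0,1,2,3} | prev {0,2,3} | push {0}
  [7] u=3 | in {0,1,2,3} | out {0,1,2,3} | ==
  [8] u=0 | in {0,1,2,3} | out {0,1,2,3} | ==

Converged values:
  [0] {0,1,2,3}
  [1] {0,1,2,3}
  [2] {0,1,2,3}
  [3] {0,1,2,3}

yes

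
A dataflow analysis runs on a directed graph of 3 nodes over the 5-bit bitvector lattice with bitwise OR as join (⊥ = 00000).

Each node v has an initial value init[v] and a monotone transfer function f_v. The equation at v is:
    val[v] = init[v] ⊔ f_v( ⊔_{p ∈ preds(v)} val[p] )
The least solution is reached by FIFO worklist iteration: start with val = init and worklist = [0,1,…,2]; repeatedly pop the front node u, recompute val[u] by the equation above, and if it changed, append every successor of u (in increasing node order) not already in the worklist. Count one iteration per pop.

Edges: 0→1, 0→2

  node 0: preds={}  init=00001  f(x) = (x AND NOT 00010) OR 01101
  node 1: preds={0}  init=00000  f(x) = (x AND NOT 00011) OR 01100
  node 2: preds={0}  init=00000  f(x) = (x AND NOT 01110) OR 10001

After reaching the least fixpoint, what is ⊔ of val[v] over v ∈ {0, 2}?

Worklist (3 pops):
  #1 pop 0: in=00000 → 01101 (was 00001); enqueue []
  #2 pop 1: in=01101 → 01100 (was 00000); enqueue []
  #3 pop 2: in=01101 → 10001 (was 00000); enqueue []

Fixpoint:
  val[0] = 01101
  val[1] = 01100
  val[2] = 10001

11101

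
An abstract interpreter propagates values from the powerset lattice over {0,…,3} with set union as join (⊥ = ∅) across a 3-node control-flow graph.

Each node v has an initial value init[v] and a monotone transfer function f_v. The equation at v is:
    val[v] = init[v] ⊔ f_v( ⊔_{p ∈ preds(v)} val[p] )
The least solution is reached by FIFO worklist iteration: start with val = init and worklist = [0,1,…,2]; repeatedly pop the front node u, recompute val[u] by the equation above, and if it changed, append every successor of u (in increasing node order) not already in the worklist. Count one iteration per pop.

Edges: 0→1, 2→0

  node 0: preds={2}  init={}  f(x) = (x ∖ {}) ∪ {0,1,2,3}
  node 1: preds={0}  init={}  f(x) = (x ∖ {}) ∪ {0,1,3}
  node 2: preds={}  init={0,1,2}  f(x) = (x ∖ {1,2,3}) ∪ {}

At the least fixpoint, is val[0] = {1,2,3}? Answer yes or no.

Trace (3 dequeues):
  [1] u=0 | in {0,1,2} | out {0,1,2,3} | prev {} | push {}
  [2] u=1 | in {0,1,2,3} | out {0,1,2,3} | prev {} | push {}
  [3] u=2 | in {} | out {0,1,2} | ==

Converged values:
  [0] {0,1,2,3}
  [1] {0,1,2,3}
  [2] {0,1,2}

no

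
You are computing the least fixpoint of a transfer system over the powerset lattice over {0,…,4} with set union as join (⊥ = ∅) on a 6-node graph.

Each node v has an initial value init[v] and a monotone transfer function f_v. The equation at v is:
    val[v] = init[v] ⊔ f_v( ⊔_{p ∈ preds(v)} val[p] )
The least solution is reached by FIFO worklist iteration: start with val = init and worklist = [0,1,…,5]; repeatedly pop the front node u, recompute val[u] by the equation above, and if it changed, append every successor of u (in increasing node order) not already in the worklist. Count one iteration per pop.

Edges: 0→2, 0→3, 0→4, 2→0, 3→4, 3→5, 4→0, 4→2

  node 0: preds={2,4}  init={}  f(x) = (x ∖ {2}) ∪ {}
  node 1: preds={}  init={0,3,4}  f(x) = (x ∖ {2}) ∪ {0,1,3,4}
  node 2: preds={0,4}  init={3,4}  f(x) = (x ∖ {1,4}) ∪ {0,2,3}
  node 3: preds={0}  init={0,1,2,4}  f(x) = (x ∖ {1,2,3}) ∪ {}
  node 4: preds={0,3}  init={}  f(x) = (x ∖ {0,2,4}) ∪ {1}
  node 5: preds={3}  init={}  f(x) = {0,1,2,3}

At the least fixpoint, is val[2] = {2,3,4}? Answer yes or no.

no

Trace (10 dequeues):
  [1] u=0 | in {3,4} | out {3,4} | prev {} | push {}
  [2] u=1 | in {} | out {0,1,3,4} | prev {0,3,4} | push {}
  [3] u=2 | in {3,4} | out {0,2,3,4} | prev {3,4} | push {0}
  [4] u=3 | in {3,4} | out {0,1,2,4} | ==
  [5] u=4 | in {0,1,2,3,4} | out {1,3} | prev {} | push {2}
  [6] u=5 | in {0,1,2,4} | out {0,1,2,3} | prev {} | push {}
  [7] u=0 | in {0,1,2,3,4} | out {0,1,3,4} | prev {3,4} | push {3,4}
  [8] u=2 | in {0,1,3,4} | out {0,2,3,4} | ==
  [9] u=3 | in {0,1,3,4} | out {0,1,2,4} | ==
  [10] u=4 | in {0,1,2,3,4} | out {1,3} | ==

Converged values:
  [0] {0,1,3,4}
  [1] {0,1,3,4}
  [2] {0,2,3,4}
  [3] {0,1,2,4}
  [4] {1,3}
  [5] {0,1,2,3}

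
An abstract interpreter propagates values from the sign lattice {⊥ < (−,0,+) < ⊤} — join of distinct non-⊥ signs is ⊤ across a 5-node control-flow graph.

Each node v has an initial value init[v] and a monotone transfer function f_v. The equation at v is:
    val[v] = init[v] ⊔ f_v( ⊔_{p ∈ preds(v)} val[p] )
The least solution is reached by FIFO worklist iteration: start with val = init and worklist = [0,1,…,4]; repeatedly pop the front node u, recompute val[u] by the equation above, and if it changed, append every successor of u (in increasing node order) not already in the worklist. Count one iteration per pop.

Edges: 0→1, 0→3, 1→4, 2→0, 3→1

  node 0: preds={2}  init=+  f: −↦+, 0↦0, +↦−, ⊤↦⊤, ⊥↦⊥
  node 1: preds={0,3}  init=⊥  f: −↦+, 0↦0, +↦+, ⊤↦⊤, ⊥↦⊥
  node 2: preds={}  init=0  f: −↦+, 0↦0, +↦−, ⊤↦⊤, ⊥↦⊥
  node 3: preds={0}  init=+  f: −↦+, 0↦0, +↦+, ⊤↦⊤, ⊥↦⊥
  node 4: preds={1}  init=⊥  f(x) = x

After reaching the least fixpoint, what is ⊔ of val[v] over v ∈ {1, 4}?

⊤

Iteration log — 6 steps:
  step 1. node 0  ⊔preds=0  new=⊤  old=+  +wl: 
  step 2. node 1  ⊔preds=⊤  new=⊤  old=⊥  +wl: 
  step 3. node 2  ⊔preds=⊥  new=0  stable
  step 4. node 3  ⊔preds=⊤  new=⊤  old=+  +wl: 1
  step 5. node 4  ⊔preds=⊤  new=⊤  old=⊥  +wl: 
  step 6. node 1  ⊔preds=⊤  new=⊤  stable

Least fixpoint reached:
  node 0: ⊤
  node 1: ⊤
  node 2: 0
  node 3: ⊤
  node 4: ⊤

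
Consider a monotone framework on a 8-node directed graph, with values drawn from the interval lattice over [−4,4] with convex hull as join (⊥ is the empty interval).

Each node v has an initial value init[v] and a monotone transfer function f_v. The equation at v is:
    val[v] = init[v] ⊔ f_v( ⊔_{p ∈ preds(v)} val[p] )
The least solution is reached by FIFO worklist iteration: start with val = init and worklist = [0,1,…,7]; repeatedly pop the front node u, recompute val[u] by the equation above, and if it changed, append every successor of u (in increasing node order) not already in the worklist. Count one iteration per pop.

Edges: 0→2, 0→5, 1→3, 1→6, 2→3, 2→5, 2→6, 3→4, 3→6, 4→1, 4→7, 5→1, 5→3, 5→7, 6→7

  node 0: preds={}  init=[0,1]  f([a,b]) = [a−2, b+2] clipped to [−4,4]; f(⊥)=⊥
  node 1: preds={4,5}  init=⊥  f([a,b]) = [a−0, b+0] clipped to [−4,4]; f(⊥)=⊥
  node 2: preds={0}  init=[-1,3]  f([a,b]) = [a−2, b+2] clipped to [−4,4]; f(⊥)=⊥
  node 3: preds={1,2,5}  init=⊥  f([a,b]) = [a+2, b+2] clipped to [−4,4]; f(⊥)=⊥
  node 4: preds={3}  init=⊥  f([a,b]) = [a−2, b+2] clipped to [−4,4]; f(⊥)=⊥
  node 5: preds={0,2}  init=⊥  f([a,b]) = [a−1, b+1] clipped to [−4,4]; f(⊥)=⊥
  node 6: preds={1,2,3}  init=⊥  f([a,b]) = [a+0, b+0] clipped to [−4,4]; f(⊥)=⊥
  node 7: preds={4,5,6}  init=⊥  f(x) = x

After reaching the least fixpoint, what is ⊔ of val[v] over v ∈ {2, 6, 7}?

[-3,4]

Iteration log — 14 steps:
  step 1. node 0  ⊔preds=⊥  new=[0,1]  stable
  step 2. node 1  ⊔preds=⊥  new=⊥  stable
  step 3. node 2  ⊔preds=[0,1]  new=[-2,3]  old=[-1,3]  +wl: 
  step 4. node 3  ⊔preds=[-2,3]  new=[0,4]  old=⊥  +wl: 
  step 5. node 4  ⊔preds=[0,4]  new=[-2,4]  old=⊥  +wl: 1
  step 6. node 5  ⊔preds=[-2,3]  new=[-3,4]  old=⊥  +wl: 3
  step 7. node 6  ⊔preds=[-2,4]  new=[-2,4]  old=⊥  +wl: 
  step 8. node 7  ⊔preds=[-3,4]  new=[-3,4]  old=⊥  +wl: 
  step 9. node 1  ⊔preds=[-3,4]  new=[-3,4]  old=⊥  +wl: 6
  step 10. node 3  ⊔preds=[-3,4]  new=[-1,4]  old=[0,4]  +wl: 4
  step 11. node 6  ⊔preds=[-3,4]  new=[-3,4]  old=[-2,4]  +wl: 7
  step 12. node 4  ⊔preds=[-1,4]  new=[-3,4]  old=[-2,4]  +wl: 1
  step 13. node 7  ⊔preds=[-3,4]  new=[-3,4]  stable
  step 14. node 1  ⊔preds=[-3,4]  new=[-3,4]  stable

Least fixpoint reached:
  node 0: [0,1]
  node 1: [-3,4]
  node 2: [-2,3]
  node 3: [-1,4]
  node 4: [-3,4]
  node 5: [-3,4]
  node 6: [-3,4]
  node 7: [-3,4]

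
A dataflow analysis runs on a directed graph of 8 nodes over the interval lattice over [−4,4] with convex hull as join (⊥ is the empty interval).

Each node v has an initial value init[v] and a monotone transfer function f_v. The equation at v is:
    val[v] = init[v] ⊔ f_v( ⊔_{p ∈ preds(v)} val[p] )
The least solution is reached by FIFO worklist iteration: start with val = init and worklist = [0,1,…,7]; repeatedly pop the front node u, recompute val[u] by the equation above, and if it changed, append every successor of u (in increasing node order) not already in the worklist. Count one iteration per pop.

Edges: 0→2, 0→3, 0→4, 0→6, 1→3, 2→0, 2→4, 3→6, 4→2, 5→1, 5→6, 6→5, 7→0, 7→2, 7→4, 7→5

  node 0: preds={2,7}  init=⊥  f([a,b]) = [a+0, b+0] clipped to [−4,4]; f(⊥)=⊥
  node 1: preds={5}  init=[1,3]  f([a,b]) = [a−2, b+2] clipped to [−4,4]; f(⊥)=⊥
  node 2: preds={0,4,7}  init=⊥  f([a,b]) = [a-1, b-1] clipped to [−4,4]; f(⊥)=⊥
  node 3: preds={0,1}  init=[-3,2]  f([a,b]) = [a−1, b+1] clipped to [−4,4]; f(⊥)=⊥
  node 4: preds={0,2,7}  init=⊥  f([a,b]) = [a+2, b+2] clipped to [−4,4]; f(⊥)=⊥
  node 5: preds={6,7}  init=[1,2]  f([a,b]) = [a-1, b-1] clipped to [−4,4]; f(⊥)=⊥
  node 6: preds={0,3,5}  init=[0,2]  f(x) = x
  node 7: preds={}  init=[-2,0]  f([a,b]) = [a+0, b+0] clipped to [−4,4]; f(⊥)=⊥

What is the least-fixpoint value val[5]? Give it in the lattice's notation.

[-4,3]

Worklist (32 pops):
  #1 pop 0: in=[-2,0] → [-2,0] (was ⊥); enqueue []
  #2 pop 1: in=[1,2] → [-1,4] (was [1,3]); enqueue []
  #3 pop 2: in=[-2,0] → [-3,-1] (was ⊥); enqueue [0]
  #4 pop 3: in=[-2,4] → [-3,4] (was [-3,2]); enqueue []
  #5 pop 4: in=[-3,0] → [-1,2] (was ⊥); enqueue [2]
  #6 pop 5: in=[-2,2] → [-3,2] (was [1,2]); enqueue [1]
  #7 pop 6: in=[-3,4] → [-3,4] (was [0,2]); enqueue [5]
  #8 pop 7: in=⊥ → [-2,0] (no change)
  #9 pop 0: in=[-3,0] → [-3,0] (was [-2,0]); enqueue [3,4,6]
  #10 pop 2: in=[-3,2] → [-4,1] (was [-3,-1]); enqueue [0]
  #11 pop 1: in=[-3,2] → [-4,4] (was [-1,4]); enqueue []
  #12 pop 5: in=[-3,4] → [-4,3] (was [-3,2]); enqueue [1]
  #13 pop 3: in=[-4,4] → [-4,4] (was [-3,4]); enqueue []
  #14 pop 4: in=[-4,1] → [-2,3] (was [-1,2]); enqueue [2]
  #15 pop 6: in=[-4,4] → [-4,4] (was [-3,4]); enqueue [5]
  #16 pop 0: in=[-4,1] → [-4,1] (was [-3,0]); enqueue [3,4,6]
  #17 pop 1: in=[-4,3] → [-4,4] (no change)
  #18 pop 2: in=[-4,3] → [-4,2] (was [-4,1]); enqueue [0]
  #19 pop 5: in=[-4,4] → [-4,3] (no change)
  #20 pop 3: in=[-4,4] → [-4,4] (no change)
  #21 pop 4: in=[-4,2] → [-2,4] (was [-2,3]); enqueue [2]
  #22 pop 6: in=[-4,4] → [-4,4] (no change)
  #23 pop 0: in=[-4,2] → [-4,2] (was [-4,1]); enqueue [3,4,6]
  #24 pop 2: in=[-4,4] → [-4,3] (was [-4,2]); enqueue [0]
  #25 pop 3: in=[-4,4] → [-4,4] (no change)
  #26 pop 4: in=[-4,3] → [-2,4] (no change)
  #27 pop 6: in=[-4,4] → [-4,4] (no change)
  #28 pop 0: in=[-4,3] → [-4,3] (was [-4,2]); enqueue [2,3,4,6]
  #29 pop 2: in=[-4,4] → [-4,3] (no change)
  #30 pop 3: in=[-4,4] → [-4,4] (no change)
  #31 pop 4: in=[-4,3] → [-2,4] (no change)
  #32 pop 6: in=[-4,4] → [-4,4] (no change)

Fixpoint:
  val[0] = [-4,3]
  val[1] = [-4,4]
  val[2] = [-4,3]
  val[3] = [-4,4]
  val[4] = [-2,4]
  val[5] = [-4,3]
  val[6] = [-4,4]
  val[7] = [-2,0]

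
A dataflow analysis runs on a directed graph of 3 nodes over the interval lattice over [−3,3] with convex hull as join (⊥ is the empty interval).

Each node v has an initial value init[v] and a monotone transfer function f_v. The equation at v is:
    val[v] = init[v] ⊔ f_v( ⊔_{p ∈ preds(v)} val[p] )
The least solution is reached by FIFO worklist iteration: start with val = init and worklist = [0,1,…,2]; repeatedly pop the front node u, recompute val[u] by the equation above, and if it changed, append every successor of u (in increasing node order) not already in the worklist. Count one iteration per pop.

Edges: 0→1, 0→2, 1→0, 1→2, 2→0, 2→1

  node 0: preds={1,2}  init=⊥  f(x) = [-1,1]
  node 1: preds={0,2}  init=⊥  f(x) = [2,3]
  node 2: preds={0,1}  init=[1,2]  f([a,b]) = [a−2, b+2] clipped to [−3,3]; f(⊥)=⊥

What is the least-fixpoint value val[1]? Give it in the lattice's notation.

[2,3]

Iteration log — 5 steps:
  step 1. node 0  ⊔preds=[1,2]  new=[-1,1]  old=⊥  +wl: 
  step 2. node 1  ⊔preds=[-1,2]  new=[2,3]  old=⊥  +wl: 0
  step 3. node 2  ⊔preds=[-1,3]  new=[-3,3]  old=[1,2]  +wl: 1
  step 4. node 0  ⊔preds=[-3,3]  new=[-1,1]  stable
  step 5. node 1  ⊔preds=[-3,3]  new=[2,3]  stable

Least fixpoint reached:
  node 0: [-1,1]
  node 1: [2,3]
  node 2: [-3,3]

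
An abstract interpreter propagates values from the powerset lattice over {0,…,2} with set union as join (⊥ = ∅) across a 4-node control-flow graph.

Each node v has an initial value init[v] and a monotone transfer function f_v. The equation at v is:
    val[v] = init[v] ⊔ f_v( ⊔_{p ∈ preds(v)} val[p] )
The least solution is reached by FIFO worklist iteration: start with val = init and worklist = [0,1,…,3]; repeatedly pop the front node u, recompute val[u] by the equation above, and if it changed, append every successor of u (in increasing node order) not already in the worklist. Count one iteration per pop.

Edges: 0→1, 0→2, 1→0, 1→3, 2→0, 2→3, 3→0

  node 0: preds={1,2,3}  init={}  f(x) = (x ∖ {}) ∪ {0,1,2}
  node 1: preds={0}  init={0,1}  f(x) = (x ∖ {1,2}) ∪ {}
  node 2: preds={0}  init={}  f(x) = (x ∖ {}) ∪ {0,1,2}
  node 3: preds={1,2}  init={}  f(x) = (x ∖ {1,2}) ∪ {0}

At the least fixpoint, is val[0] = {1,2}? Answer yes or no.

no

Iteration log — 5 steps:
  step 1. node 0  ⊔preds={0,1}  new={0,1,2}  old={}  +wl: 
  step 2. node 1  ⊔preds={0,1,2}  new={0,1}  stable
  step 3. node 2  ⊔preds={0,1,2}  new={0,1,2}  old={}  +wl: 0
  step 4. node 3  ⊔preds={0,1,2}  new={0}  old={}  +wl: 
  step 5. node 0  ⊔preds={0,1,2}  new={0,1,2}  stable

Least fixpoint reached:
  node 0: {0,1,2}
  node 1: {0,1}
  node 2: {0,1,2}
  node 3: {0}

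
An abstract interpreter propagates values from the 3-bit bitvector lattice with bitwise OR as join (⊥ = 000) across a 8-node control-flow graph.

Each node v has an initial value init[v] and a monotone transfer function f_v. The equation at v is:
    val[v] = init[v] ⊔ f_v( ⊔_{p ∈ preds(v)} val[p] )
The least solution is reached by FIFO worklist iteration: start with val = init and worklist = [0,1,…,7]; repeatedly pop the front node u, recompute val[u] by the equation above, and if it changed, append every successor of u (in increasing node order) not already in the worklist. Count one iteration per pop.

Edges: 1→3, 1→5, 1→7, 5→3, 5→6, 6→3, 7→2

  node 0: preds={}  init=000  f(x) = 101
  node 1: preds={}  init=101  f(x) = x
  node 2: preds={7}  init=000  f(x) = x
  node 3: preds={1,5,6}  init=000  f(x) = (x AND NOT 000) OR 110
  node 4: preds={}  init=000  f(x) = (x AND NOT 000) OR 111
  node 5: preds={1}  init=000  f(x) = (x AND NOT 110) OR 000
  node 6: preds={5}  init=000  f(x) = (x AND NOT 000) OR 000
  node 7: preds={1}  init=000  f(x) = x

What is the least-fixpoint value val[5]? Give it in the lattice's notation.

Trace (10 dequeues):
  [1] u=0 | in 000 | out 101 | prev 000 | push {}
  [2] u=1 | in 000 | out 101 | ==
  [3] u=2 | in 000 | out 000 | ==
  [4] u=3 | in 101 | out 111 | prev 000 | push {}
  [5] u=4 | in 000 | out 111 | prev 000 | push {}
  [6] u=5 | in 101 | out 001 | prev 000 | push {3}
  [7] u=6 | in 001 | out 001 | prev 000 | push {}
  [8] u=7 | in 101 | out 101 | prev 000 | push {2}
  [9] u=3 | in 101 | out 111 | ==
  [10] u=2 | in 101 | out 101 | prev 000 | push {}

Converged values:
  [0] 101
  [1] 101
  [2] 101
  [3] 111
  [4] 111
  [5] 001
  [6] 001
  [7] 101

001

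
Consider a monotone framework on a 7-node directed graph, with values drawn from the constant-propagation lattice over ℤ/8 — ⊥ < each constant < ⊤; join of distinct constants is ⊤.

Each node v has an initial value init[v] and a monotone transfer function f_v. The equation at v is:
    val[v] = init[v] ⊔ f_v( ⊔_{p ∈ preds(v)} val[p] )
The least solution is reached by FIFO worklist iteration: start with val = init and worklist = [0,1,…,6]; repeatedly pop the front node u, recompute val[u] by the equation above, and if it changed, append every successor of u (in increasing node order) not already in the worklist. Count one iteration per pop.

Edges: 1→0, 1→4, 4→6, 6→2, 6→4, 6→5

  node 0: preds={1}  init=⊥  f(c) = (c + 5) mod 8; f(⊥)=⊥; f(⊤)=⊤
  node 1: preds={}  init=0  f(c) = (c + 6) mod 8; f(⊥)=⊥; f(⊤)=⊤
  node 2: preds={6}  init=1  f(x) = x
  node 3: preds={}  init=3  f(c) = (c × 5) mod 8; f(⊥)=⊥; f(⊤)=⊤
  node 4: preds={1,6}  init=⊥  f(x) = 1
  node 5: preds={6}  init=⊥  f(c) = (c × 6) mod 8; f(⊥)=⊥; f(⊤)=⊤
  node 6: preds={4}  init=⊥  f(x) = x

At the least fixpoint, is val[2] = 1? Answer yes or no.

Worklist (10 pops):
  #1 pop 0: in=0 → 5 (was ⊥); enqueue []
  #2 pop 1: in=⊥ → 0 (no change)
  #3 pop 2: in=⊥ → 1 (no change)
  #4 pop 3: in=⊥ → 3 (no change)
  #5 pop 4: in=0 → 1 (was ⊥); enqueue []
  #6 pop 5: in=⊥ → ⊥ (no change)
  #7 pop 6: in=1 → 1 (was ⊥); enqueue [2,4,5]
  #8 pop 2: in=1 → 1 (no change)
  #9 pop 4: in=⊤ → 1 (no change)
  #10 pop 5: in=1 → 6 (was ⊥); enqueue []

Fixpoint:
  val[0] = 5
  val[1] = 0
  val[2] = 1
  val[3] = 3
  val[4] = 1
  val[5] = 6
  val[6] = 1

yes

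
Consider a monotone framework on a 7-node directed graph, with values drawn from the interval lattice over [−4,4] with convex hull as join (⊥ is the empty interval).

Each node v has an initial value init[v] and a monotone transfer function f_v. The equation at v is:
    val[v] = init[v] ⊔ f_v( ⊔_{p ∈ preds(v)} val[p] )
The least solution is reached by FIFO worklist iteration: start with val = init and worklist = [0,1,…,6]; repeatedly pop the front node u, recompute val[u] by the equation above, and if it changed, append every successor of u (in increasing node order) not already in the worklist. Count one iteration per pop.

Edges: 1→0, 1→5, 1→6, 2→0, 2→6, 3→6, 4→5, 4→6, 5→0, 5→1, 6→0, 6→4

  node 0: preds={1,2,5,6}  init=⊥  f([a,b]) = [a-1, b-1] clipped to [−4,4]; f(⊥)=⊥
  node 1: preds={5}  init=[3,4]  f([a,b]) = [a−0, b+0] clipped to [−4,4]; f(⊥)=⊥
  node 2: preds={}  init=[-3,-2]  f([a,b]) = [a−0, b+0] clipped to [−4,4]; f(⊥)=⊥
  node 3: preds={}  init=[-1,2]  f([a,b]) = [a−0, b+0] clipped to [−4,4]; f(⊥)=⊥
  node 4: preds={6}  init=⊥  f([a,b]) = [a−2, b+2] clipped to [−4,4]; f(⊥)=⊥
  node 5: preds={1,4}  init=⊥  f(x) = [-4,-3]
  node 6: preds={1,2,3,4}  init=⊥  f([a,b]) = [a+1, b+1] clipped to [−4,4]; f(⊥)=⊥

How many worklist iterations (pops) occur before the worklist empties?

Iteration log — 15 steps:
  step 1. node 0  ⊔preds=[-3,4]  new=[-4,3]  old=⊥  +wl: 
  step 2. node 1  ⊔preds=⊥  new=[3,4]  stable
  step 3. node 2  ⊔preds=⊥  new=[-3,-2]  stable
  step 4. node 3  ⊔preds=⊥  new=[-1,2]  stable
  step 5. node 4  ⊔preds=⊥  new=⊥  stable
  step 6. node 5  ⊔preds=[3,4]  new=[-4,-3]  old=⊥  +wl: 0,1
  step 7. node 6  ⊔preds=[-3,4]  new=[-2,4]  old=⊥  +wl: 4
  step 8. node 0  ⊔preds=[-4,4]  new=[-4,3]  stable
  step 9. node 1  ⊔preds=[-4,-3]  new=[-4,4]  old=[3,4]  +wl: 0,5,6
  step 10. node 4  ⊔preds=[-2,4]  new=[-4,4]  old=⊥  +wl: 
  step 11. node 0  ⊔preds=[-4,4]  new=[-4,3]  stable
  step 12. node 5  ⊔preds=[-4,4]  new=[-4,-3]  stable
  step 13. node 6  ⊔preds=[-4,4]  new=[-3,4]  old=[-2,4]  +wl: 0,4
  step 14. node 0  ⊔preds=[-4,4]  new=[-4,3]  stable
  step 15. node 4  ⊔preds=[-3,4]  new=[-4,4]  stable

Least fixpoint reached:
  node 0: [-4,3]
  node 1: [-4,4]
  node 2: [-3,-2]
  node 3: [-1,2]
  node 4: [-4,4]
  node 5: [-4,-3]
  node 6: [-3,4]

15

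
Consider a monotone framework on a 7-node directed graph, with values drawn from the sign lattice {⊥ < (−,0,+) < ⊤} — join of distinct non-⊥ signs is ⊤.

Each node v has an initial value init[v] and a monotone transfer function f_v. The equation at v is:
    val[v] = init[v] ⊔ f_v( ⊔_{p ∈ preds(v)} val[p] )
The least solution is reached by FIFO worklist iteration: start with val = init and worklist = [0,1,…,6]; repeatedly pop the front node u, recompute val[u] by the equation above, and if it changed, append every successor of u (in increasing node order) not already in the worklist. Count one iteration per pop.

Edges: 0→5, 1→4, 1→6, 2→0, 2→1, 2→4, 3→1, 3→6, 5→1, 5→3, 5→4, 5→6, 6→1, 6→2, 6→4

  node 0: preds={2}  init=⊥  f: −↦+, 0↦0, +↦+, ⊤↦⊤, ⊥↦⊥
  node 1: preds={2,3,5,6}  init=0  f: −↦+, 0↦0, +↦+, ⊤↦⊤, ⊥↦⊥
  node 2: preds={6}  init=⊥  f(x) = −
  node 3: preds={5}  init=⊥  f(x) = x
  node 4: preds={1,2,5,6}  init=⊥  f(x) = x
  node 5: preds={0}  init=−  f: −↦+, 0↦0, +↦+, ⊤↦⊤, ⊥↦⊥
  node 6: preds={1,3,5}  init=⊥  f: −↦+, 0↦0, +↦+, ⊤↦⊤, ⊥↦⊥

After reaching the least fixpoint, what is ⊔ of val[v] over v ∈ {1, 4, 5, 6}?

Trace (17 dequeues):
  [1] u=0 | in ⊥ | out ⊥ | ==
  [2] u=1 | in − | out ⊤ | prev 0 | push {}
  [3] u=2 | in ⊥ | out − | prev ⊥ | push {0,1}
  [4] u=3 | in − | out − | prev ⊥ | push {}
  [5] u=4 | in ⊤ | out ⊤ | prev ⊥ | push {}
  [6] u=5 | in ⊥ | out − | ==
  [7] u=6 | in ⊤ | out ⊤ | prev ⊥ | push {2,4}
  [8] u=0 | in − | out + | prev ⊥ | push {5}
  [9] u=1 | in ⊤ | out ⊤ | ==
  [10] u=2 | in ⊤ | out − | ==
  [11] u=4 | in ⊤ | out ⊤ | ==
  [12] u=5 | in + | out ⊤ | prev − | push {1,3,4,6}
  [13] u=1 | in ⊤ | out ⊤ | ==
  [14] u=3 | in ⊤ | out ⊤ | prev − | push {1}
  [15] u=4 | in ⊤ | out ⊤ | ==
  [16] u=6 | in ⊤ | out ⊤ | ==
  [17] u=1 | in ⊤ | out ⊤ | ==

Converged values:
  [0] +
  [1] ⊤
  [2] −
  [3] ⊤
  [4] ⊤
  [5] ⊤
  [6] ⊤

⊤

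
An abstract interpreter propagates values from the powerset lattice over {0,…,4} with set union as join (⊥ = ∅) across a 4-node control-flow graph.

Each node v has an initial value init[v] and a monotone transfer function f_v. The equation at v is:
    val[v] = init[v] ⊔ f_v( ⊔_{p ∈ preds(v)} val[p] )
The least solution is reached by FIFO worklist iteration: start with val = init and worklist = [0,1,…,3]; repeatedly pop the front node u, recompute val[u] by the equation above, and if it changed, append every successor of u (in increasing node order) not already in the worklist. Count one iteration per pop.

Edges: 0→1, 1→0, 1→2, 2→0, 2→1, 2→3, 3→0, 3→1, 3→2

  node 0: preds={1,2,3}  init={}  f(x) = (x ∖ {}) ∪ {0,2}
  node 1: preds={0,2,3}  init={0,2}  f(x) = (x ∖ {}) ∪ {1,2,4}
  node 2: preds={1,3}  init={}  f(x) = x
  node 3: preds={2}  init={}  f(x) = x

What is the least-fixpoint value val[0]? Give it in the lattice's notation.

{0,1,2,4}

Worklist (7 pops):
  #1 pop 0: in={0,2} → {0,2} (was {}); enqueue []
  #2 pop 1: in={0,2} → {0,1,2,4} (was {0,2}); enqueue [0]
  #3 pop 2: in={0,1,2,4} → {0,1,2,4} (was {}); enqueue [1]
  #4 pop 3: in={0,1,2,4} → {0,1,2,4} (was {}); enqueue [2]
  #5 pop 0: in={0,1,2,4} → {0,1,2,4} (was {0,2}); enqueue []
  #6 pop 1: in={0,1,2,4} → {0,1,2,4} (no change)
  #7 pop 2: in={0,1,2,4} → {0,1,2,4} (no change)

Fixpoint:
  val[0] = {0,1,2,4}
  val[1] = {0,1,2,4}
  val[2] = {0,1,2,4}
  val[3] = {0,1,2,4}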